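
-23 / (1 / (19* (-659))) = 287983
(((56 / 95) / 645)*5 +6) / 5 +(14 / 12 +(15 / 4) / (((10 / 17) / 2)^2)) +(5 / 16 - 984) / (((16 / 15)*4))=-11597531351 / 62745600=-184.83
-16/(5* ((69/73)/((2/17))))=-2336/5865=-0.40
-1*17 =-17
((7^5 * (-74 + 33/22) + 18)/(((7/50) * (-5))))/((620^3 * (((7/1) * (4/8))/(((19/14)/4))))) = 0.00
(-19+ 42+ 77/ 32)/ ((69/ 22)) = 2981/ 368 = 8.10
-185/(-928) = 185/928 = 0.20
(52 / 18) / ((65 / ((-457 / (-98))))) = 457 / 2205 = 0.21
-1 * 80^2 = -6400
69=69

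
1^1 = 1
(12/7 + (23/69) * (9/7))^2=225/49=4.59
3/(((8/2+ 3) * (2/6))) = 9/7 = 1.29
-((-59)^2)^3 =-42180533641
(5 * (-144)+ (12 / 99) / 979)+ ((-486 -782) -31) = -65227829 / 32307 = -2019.00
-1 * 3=-3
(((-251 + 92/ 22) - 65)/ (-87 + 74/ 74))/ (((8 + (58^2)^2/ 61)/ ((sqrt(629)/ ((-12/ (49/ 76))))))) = -732305 * sqrt(629)/ 697410755712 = -0.00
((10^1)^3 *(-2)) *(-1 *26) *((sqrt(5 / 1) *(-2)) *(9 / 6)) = -156000 *sqrt(5) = -348826.60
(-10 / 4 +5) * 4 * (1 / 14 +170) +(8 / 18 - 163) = 96904 / 63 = 1538.16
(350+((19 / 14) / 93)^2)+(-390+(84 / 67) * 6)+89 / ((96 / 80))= 4735011493 / 113578668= 41.69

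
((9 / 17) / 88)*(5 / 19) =45 / 28424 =0.00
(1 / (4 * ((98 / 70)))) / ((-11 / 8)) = -10 / 77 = -0.13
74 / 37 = 2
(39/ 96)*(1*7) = 91/ 32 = 2.84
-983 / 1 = -983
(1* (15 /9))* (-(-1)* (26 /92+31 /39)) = 9665 /5382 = 1.80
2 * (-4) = -8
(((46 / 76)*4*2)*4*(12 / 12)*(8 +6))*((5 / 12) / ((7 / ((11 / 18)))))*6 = 10120 / 171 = 59.18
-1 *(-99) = 99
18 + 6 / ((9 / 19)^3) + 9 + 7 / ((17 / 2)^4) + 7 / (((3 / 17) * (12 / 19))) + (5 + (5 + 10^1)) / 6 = 12144312827 / 81182412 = 149.59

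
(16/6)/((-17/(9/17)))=-24/289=-0.08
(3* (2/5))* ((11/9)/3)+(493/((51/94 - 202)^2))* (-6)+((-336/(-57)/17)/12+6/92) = 4217625511741/8267938323210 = 0.51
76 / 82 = 38 / 41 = 0.93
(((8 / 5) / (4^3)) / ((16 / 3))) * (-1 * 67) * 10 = -201 / 64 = -3.14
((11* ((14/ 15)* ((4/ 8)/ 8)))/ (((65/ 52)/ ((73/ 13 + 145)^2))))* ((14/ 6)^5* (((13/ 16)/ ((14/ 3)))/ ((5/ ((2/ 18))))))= 177193696757/ 56862000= 3116.21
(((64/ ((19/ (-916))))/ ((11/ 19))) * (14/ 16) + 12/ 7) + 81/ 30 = -3587321/ 770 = -4658.86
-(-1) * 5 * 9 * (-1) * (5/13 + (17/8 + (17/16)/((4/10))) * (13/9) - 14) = 125595/416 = 301.91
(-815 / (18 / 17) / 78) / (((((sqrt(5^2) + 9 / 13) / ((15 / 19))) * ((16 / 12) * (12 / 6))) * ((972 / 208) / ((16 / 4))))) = -900575 / 2049948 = -0.44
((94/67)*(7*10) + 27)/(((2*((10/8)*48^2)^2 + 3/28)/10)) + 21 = 653534717941/31120589001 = 21.00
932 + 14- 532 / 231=31142 / 33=943.70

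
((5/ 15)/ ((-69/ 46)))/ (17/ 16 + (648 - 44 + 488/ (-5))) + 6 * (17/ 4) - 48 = -22.50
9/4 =2.25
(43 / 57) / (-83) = -0.01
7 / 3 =2.33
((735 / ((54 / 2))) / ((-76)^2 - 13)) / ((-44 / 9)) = -0.00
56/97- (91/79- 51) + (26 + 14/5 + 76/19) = 3188782/38315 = 83.23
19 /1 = 19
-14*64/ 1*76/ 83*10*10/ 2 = -3404800/ 83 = -41021.69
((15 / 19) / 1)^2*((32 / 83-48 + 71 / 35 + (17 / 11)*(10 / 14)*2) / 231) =-2970315 / 25378661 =-0.12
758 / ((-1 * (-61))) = 758 / 61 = 12.43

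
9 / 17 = 0.53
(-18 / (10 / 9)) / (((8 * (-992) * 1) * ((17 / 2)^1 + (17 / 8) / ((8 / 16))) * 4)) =27 / 674560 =0.00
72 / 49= 1.47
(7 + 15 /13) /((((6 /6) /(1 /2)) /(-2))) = -106 /13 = -8.15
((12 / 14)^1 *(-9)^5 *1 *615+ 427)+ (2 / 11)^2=-26364426313 / 847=-31126831.54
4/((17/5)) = 1.18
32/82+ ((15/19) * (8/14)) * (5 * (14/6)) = 4404/779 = 5.65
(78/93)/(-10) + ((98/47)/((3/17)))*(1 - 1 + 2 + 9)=2838697/21855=129.89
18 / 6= 3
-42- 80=-122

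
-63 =-63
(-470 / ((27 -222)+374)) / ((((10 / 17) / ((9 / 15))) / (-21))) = 50337 / 895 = 56.24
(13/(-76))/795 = -13/60420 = -0.00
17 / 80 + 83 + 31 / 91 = 608267 / 7280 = 83.55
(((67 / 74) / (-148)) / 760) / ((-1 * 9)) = 67 / 74911680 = 0.00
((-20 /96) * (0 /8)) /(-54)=0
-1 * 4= -4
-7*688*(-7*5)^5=252945350000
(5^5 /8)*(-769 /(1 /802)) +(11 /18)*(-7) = -240913285.53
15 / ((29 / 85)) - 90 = -1335 / 29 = -46.03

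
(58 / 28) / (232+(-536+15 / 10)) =-29 / 4235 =-0.01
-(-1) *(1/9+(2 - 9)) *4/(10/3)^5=-837/12500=-0.07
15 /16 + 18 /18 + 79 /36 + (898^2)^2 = 93641387215699 /144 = 650287411220.13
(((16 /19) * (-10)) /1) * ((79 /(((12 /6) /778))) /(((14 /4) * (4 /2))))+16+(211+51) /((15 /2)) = -73652788 /1995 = -36918.69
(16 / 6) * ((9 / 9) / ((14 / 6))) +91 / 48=3.04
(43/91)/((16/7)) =43/208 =0.21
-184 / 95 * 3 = -552 / 95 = -5.81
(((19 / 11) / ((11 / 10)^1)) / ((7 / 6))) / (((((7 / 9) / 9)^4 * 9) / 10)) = 54525846600 / 2033647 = 26811.85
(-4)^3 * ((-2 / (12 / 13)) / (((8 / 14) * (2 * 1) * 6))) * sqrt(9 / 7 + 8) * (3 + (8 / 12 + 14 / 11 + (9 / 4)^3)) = 448357 * sqrt(455) / 9504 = 1006.29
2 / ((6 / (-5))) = -5 / 3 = -1.67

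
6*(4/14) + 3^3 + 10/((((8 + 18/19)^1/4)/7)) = 7141/119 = 60.01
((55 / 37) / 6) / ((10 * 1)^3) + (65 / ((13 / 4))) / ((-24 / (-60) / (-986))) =-2188919989 / 44400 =-49300.00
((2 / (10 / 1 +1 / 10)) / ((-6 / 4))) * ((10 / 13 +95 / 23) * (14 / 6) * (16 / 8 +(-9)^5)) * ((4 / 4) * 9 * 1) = 24221079400 / 30199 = 802049.05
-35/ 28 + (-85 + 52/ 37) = -12557/ 148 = -84.84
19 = 19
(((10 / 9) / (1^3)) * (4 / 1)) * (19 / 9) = 9.38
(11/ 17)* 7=77/ 17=4.53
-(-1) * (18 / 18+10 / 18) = 14 / 9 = 1.56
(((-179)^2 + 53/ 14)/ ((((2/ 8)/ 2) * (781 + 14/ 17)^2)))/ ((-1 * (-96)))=129653203/ 29677314408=0.00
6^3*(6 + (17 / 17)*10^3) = 217296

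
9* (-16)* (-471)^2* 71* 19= -43093945296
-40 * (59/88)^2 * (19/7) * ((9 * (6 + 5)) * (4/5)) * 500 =-148812750/77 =-1932633.12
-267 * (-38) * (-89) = -902994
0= 0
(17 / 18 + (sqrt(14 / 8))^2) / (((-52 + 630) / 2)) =97 / 10404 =0.01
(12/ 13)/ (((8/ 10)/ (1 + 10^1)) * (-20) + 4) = 33/ 91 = 0.36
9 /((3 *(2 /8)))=12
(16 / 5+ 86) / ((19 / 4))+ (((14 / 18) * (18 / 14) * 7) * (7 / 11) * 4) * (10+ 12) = 39024 / 95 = 410.78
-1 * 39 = -39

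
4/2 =2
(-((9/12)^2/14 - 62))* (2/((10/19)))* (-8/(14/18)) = -2373309/980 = -2421.74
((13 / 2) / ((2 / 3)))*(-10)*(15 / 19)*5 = -14625 / 38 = -384.87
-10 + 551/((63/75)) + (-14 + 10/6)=13306/21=633.62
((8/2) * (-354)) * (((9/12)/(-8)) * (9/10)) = 4779/40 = 119.48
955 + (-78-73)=804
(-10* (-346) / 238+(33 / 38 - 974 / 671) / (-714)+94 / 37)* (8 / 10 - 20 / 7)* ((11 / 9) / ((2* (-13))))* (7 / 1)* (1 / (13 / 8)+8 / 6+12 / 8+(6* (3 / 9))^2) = 954884771483 / 11088257310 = 86.12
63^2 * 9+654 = 36375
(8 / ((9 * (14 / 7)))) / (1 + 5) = 2 / 27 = 0.07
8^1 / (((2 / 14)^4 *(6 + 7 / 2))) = 38416 / 19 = 2021.89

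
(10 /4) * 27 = 135 /2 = 67.50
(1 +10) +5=16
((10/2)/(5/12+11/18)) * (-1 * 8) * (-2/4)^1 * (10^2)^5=7200000000000/37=194594594594.59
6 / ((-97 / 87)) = -5.38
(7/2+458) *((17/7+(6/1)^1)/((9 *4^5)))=54457/129024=0.42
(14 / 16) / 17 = 7 / 136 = 0.05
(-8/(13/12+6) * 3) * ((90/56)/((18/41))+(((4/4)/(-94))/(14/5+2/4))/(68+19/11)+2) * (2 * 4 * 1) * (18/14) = -1742348448/8832005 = -197.28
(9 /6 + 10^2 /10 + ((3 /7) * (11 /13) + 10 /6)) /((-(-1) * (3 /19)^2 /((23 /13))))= 61334261 /63882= 960.12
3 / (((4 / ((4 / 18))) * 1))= 1 / 6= 0.17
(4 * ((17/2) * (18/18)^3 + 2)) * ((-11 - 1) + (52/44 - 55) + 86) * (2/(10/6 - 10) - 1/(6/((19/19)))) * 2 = -189588/275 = -689.41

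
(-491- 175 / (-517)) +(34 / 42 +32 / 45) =-79659037 / 162855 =-489.14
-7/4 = -1.75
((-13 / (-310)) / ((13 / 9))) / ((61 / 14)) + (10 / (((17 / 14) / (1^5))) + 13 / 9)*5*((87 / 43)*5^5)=6345043810034 / 20734815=306009.18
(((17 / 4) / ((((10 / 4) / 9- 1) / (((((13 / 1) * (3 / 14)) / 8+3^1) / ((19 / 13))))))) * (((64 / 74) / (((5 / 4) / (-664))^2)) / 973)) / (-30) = 112.71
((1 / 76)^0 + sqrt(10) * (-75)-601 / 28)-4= -75 * sqrt(10)-685 / 28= -261.64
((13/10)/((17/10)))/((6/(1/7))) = 13/714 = 0.02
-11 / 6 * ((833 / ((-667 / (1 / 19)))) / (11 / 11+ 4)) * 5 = 9163 / 76038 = 0.12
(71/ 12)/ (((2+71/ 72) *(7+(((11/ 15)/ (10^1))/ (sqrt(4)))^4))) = 690120000000/ 2438100629563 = 0.28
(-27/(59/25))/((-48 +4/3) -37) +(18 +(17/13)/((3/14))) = 13999435/577551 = 24.24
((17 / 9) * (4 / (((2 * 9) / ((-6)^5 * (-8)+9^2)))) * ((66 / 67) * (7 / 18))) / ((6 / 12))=4026484 / 201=20032.26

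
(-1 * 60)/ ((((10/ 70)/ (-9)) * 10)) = 378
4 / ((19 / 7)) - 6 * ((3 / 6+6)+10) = -1853 / 19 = -97.53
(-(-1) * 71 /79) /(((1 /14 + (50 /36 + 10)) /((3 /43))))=13419 /2452634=0.01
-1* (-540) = 540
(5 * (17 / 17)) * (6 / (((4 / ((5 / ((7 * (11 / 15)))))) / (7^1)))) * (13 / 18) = 1625 / 44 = 36.93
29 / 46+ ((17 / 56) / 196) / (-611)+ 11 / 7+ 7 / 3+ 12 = 7651449179 / 462737184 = 16.54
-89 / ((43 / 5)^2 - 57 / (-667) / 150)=-593630 / 493317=-1.20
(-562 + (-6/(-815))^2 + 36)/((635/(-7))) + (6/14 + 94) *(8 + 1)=2526306056761/2952480125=855.66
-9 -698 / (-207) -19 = -5098 / 207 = -24.63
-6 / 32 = -3 / 16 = -0.19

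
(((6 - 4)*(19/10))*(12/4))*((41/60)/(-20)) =-779/2000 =-0.39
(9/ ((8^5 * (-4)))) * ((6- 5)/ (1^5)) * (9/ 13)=-81/ 1703936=-0.00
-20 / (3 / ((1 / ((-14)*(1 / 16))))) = 160 / 21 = 7.62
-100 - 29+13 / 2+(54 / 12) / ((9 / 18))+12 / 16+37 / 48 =-5375 / 48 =-111.98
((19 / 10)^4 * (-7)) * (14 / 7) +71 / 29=-26100163 / 145000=-180.00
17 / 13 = 1.31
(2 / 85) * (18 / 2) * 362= 76.66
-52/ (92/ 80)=-1040/ 23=-45.22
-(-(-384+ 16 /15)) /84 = -1436 /315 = -4.56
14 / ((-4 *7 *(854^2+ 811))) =-1 / 1460254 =-0.00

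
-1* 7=-7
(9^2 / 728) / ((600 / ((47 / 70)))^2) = 19881 / 142688000000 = 0.00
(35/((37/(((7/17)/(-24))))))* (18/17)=-735/42772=-0.02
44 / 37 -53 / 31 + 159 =181776 / 1147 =158.48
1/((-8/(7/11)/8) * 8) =-7/88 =-0.08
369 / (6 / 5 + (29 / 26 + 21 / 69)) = 367770 / 2611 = 140.85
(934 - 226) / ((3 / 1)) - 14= 222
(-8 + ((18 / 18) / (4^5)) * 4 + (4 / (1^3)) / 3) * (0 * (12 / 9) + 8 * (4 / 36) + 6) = -158627 / 3456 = -45.90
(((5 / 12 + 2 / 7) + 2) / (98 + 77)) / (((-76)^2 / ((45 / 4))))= 681 / 22641920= 0.00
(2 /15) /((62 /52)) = 52 /465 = 0.11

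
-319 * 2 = -638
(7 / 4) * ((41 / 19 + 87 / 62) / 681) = 29365 / 3208872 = 0.01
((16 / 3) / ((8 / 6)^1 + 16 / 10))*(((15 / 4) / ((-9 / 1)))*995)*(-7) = 174125 / 33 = 5276.52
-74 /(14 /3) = -15.86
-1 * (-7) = 7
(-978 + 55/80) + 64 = -14613/16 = -913.31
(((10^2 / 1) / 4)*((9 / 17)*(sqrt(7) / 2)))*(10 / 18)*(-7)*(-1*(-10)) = -4375*sqrt(7) / 17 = -680.89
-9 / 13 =-0.69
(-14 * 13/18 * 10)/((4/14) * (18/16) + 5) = -25480/1341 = -19.00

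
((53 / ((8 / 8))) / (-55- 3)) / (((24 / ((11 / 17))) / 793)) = -462319 / 23664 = -19.54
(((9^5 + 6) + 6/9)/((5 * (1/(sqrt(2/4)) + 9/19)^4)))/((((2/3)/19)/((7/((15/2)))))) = 2698409077561496747/12661739712075 - 562210909016314404 * sqrt(2)/4220579904025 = 24732.00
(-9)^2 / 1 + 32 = 113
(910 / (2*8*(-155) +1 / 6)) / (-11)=5460 / 163669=0.03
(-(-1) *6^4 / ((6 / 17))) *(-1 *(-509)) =1869048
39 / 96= 13 / 32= 0.41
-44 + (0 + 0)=-44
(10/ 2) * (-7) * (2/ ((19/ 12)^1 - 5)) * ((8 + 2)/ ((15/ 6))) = 3360/ 41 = 81.95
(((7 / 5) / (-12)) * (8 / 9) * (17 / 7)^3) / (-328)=4913 / 1084860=0.00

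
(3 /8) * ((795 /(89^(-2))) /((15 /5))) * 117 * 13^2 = 124514436735 /8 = 15564304591.88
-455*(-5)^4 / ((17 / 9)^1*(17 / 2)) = -5118750 / 289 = -17711.94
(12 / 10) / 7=6 / 35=0.17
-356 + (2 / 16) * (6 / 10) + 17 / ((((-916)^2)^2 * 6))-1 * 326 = -14402562275757419 / 21120449134080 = -681.92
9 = 9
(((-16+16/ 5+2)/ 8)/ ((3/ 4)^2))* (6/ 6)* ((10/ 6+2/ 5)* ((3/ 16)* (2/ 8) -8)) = 15779/ 400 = 39.45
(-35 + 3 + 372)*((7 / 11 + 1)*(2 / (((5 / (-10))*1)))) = -24480 / 11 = -2225.45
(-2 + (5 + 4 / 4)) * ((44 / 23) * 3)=528 / 23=22.96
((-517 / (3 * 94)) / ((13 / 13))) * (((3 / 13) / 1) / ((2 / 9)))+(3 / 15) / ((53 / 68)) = -22699 / 13780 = -1.65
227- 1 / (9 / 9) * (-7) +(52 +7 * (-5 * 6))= 76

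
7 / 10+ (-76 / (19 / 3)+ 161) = 1497 / 10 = 149.70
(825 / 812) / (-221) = -825 / 179452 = -0.00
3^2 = 9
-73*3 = -219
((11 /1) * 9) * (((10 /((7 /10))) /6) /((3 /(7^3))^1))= 26950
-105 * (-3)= 315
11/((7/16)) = 176/7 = 25.14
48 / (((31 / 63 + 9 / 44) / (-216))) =-28740096 / 1931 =-14883.53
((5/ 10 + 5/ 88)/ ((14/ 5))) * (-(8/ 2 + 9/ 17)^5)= -8612495045/ 22717712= -379.11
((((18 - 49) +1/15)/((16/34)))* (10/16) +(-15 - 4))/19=-721/228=-3.16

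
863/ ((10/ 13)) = 11219/ 10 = 1121.90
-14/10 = -7/5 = -1.40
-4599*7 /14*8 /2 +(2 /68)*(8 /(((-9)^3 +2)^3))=-60082163001382 /6532089911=-9198.00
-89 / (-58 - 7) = 89 / 65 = 1.37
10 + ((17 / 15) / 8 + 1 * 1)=1337 / 120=11.14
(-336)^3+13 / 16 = -37933055.19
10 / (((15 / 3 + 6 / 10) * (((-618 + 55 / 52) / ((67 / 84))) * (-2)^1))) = 21775 / 18863628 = 0.00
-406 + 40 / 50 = -2026 / 5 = -405.20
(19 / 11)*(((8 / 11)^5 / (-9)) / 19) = -32768 / 15944049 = -0.00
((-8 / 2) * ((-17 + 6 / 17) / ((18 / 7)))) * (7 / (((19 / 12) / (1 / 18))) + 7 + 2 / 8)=194.10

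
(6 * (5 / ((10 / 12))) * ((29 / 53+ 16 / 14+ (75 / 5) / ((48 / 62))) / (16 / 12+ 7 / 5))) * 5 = 42201675 / 30422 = 1387.21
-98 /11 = -8.91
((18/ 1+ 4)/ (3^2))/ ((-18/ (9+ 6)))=-55/ 27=-2.04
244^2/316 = 14884/79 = 188.41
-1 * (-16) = 16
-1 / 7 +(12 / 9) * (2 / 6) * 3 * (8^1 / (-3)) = -233 / 63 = -3.70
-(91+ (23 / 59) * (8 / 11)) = -59243 / 649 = -91.28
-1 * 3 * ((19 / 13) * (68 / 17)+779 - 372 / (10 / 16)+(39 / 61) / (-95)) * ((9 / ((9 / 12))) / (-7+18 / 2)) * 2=-514313496 / 75335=-6827.02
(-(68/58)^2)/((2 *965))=-578/811565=-0.00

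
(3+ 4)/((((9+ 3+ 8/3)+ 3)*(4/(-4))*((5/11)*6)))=-0.15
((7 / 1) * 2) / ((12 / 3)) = 7 / 2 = 3.50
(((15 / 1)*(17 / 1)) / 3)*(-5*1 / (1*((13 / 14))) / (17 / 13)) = -350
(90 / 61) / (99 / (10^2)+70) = 9000 / 433039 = 0.02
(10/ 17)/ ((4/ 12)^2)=90/ 17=5.29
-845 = -845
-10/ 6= -5/ 3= -1.67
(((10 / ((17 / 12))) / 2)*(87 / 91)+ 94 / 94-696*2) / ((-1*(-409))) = -2146657 / 632723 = -3.39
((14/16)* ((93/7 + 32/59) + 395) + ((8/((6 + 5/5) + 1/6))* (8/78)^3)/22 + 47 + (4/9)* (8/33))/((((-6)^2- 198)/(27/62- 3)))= 142075132867529/22169322139536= 6.41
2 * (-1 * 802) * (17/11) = -27268/11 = -2478.91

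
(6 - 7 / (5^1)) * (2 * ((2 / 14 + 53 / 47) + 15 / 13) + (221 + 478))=69238303 / 21385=3237.70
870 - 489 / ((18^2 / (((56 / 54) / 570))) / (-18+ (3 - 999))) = 60444679 / 69255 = 872.78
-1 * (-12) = 12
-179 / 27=-6.63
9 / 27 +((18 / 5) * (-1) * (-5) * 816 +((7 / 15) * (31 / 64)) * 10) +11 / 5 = 2350847 / 160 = 14692.79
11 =11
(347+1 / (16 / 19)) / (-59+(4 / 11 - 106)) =-61281 / 28976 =-2.11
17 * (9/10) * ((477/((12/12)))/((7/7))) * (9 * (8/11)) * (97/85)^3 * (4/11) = 564207147216/21855625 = 25815.19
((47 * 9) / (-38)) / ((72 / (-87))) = 4089 / 304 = 13.45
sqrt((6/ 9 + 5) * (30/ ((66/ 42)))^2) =70 * sqrt(51)/ 11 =45.45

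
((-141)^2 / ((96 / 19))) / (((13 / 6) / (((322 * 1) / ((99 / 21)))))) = 141903951 / 1144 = 124041.92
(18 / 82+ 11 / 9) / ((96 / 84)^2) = 6517 / 5904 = 1.10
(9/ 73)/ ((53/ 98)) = 882/ 3869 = 0.23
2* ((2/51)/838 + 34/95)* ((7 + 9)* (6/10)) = 23252512/3383425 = 6.87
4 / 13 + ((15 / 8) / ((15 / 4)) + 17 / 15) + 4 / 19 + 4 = 6.15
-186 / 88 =-93 / 44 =-2.11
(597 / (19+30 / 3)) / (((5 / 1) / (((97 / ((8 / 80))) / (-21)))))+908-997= -56673 / 203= -279.18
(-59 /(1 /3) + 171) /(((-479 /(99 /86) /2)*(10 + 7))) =594 /350149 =0.00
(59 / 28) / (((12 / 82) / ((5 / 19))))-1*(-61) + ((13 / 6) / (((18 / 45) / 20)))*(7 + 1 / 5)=2696567 / 3192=844.79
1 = 1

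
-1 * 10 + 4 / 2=-8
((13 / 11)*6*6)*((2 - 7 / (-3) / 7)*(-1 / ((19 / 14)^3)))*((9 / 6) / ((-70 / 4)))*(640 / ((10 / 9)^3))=14978815488 / 9431125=1588.23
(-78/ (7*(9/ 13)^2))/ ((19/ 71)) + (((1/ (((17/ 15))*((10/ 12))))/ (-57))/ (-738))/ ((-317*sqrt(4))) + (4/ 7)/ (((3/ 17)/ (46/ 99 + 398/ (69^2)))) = -785818730208793/ 9233913423042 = -85.10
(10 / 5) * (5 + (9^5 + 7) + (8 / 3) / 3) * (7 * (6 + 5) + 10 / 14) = 578334016 / 63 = 9179905.02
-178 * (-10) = 1780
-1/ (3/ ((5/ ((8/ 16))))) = -10/ 3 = -3.33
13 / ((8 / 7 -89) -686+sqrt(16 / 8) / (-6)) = -8873046 / 528189953+1911 * sqrt(2) / 528189953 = -0.02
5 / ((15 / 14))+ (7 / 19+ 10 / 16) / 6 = 1469 / 304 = 4.83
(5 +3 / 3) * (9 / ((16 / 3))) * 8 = 81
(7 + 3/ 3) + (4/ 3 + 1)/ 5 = 127/ 15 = 8.47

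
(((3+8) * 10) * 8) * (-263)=-231440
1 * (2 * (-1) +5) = 3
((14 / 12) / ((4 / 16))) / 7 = 2 / 3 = 0.67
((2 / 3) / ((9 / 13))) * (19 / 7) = 494 / 189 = 2.61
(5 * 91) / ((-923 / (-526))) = 18410 / 71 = 259.30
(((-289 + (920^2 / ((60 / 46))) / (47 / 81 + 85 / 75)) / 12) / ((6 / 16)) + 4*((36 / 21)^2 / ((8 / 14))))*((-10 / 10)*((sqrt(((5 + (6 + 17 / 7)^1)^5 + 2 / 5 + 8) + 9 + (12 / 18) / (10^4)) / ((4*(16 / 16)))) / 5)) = -36773923*sqrt(4623779580159894) / 899798760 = -2779029.35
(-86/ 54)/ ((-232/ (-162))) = -129/ 116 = -1.11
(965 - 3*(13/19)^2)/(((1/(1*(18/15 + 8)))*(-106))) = -8000734/95665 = -83.63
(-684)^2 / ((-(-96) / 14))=68229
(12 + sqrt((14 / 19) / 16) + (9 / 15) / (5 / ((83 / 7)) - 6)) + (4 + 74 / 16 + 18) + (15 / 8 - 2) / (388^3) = sqrt(266) / 76 + 41667129331381 / 1081773053440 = 38.73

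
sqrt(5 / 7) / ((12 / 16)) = 4 * sqrt(35) / 21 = 1.13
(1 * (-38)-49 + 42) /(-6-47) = 45 /53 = 0.85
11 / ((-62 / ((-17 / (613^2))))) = 187 / 23297678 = 0.00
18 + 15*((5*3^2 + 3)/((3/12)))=2898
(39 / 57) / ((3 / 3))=13 / 19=0.68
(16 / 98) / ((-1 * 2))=-4 / 49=-0.08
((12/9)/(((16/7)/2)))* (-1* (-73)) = 511/6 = 85.17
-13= -13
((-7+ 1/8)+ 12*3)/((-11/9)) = -2097/88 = -23.83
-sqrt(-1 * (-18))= -3 * sqrt(2)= -4.24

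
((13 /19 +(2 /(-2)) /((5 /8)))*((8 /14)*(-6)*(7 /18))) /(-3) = -116 /285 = -0.41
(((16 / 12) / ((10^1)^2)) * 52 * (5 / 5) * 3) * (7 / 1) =364 / 25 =14.56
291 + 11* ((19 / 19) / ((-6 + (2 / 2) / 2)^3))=35203 / 121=290.93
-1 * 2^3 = -8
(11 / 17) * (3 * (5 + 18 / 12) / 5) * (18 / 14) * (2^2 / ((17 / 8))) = 61776 / 10115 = 6.11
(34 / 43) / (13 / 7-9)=-119 / 1075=-0.11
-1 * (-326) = 326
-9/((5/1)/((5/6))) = -3/2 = -1.50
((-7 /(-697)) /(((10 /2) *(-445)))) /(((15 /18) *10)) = -21 /38770625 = -0.00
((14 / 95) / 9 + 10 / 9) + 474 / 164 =281683 / 70110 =4.02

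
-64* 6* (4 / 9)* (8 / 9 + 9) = -45568 / 27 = -1687.70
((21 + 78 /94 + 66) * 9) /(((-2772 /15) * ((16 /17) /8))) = -131580 /3619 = -36.36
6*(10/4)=15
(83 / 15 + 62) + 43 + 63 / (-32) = 52111 / 480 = 108.56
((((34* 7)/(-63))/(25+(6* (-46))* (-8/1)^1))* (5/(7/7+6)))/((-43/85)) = 14450/6049197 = 0.00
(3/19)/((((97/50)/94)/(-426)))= -6006600/1843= -3259.14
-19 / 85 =-0.22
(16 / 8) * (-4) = -8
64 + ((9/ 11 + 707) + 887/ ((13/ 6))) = 1181.20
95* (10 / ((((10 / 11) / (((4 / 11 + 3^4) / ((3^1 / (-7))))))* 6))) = -595175 / 18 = -33065.28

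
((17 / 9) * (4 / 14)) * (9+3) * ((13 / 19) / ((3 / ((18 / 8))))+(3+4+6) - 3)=27166 / 399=68.09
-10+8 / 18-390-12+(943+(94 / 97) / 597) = 92326531 / 173727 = 531.45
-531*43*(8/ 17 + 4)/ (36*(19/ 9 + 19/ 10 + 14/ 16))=-17353080/ 29903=-580.31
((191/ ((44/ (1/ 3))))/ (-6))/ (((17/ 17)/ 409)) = -78119/ 792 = -98.64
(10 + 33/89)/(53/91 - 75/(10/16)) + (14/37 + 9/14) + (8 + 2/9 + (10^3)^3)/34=2254457043159136567/76651536402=29411765.88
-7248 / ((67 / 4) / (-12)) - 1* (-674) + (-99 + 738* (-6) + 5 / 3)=269594 / 201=1341.26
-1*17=-17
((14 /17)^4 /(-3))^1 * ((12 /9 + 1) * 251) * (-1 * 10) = 674969120 /751689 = 897.94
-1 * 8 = -8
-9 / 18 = -1 / 2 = -0.50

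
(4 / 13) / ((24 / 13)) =1 / 6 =0.17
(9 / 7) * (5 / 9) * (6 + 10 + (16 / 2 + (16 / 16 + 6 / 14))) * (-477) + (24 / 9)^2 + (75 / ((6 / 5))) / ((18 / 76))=-411251 / 49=-8392.88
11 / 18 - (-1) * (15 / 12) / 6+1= 131 / 72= 1.82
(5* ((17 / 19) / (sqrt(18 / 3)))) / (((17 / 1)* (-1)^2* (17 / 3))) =5* sqrt(6) / 646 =0.02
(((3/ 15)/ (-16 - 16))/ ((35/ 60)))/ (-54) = 1/ 5040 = 0.00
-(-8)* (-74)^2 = 43808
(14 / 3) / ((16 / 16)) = 14 / 3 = 4.67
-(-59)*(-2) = -118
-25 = -25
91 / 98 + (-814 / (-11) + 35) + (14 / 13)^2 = 262835 / 2366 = 111.09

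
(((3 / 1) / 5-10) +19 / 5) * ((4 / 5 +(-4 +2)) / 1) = 168 / 25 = 6.72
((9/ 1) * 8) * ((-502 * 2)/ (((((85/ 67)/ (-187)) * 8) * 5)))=6659532/ 25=266381.28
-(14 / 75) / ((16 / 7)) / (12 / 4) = -49 / 1800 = -0.03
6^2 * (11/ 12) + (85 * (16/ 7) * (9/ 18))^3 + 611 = 314652892/ 343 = 917355.37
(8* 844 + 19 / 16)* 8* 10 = 540255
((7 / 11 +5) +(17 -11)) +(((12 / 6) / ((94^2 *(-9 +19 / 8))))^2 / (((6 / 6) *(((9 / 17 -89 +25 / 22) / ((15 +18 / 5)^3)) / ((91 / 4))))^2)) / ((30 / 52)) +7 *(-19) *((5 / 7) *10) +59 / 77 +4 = -82128342574552405606860414179 / 87970299035926847209140625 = -933.59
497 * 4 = 1988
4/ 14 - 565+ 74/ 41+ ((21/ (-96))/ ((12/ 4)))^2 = -1488876817/ 2644992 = -562.90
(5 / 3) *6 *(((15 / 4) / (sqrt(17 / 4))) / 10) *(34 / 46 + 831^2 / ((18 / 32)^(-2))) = 19297792425 *sqrt(17) / 200192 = 397452.63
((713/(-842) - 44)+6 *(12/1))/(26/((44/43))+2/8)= 502986/475309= 1.06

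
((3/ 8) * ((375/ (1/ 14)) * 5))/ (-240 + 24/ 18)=-118125/ 2864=-41.24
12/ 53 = 0.23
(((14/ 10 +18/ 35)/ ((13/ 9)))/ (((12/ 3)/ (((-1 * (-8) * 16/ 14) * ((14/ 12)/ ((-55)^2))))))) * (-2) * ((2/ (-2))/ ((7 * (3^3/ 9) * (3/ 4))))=4288/ 28903875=0.00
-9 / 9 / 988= -1 / 988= -0.00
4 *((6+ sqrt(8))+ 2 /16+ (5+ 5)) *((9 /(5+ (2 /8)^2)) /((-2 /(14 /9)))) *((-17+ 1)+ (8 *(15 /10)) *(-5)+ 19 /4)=21280 *sqrt(2) /27+ 57190 /9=7469.05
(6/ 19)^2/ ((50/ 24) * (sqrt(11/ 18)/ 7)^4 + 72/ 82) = 13778589888/ 121363576673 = 0.11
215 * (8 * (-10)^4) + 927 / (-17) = 292399073 / 17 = 17199945.47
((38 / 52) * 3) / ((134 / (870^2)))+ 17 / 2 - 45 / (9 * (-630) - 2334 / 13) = 12391.77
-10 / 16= -5 / 8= -0.62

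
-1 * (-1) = 1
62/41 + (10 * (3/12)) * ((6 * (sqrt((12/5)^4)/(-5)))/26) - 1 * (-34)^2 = -15392406/13325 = -1155.15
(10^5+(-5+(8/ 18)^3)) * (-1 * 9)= -899955.79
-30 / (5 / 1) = -6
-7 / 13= -0.54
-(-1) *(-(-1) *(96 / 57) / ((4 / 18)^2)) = 648 / 19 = 34.11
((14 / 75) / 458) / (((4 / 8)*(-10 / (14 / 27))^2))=686 / 313014375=0.00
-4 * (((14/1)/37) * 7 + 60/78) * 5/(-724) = 0.09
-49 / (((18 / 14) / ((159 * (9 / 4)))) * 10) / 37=-54537 / 1480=-36.85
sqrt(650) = 5 *sqrt(26) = 25.50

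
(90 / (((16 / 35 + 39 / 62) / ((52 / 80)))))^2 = 16115033025 / 5555449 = 2900.76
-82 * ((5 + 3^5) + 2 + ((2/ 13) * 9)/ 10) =-1333238/ 65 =-20511.35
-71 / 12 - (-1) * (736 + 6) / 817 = -49103 / 9804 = -5.01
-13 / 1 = -13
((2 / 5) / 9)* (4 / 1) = 8 / 45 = 0.18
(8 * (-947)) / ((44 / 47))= -89018 / 11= -8092.55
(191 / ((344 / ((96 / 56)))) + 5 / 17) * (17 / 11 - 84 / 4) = -1364357 / 56287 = -24.24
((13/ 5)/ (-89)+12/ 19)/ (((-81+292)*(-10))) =-5093/ 17840050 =-0.00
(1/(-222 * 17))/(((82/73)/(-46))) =1679/154734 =0.01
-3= -3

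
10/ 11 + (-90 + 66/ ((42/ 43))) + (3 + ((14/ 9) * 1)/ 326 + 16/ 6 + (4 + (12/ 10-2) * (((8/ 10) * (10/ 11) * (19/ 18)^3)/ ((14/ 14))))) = -573333391/ 45748395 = -12.53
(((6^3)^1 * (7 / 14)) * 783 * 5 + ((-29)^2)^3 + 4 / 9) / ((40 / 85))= 91072659641 / 72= 1264898050.57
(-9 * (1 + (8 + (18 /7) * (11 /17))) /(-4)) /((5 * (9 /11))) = 13959 /2380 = 5.87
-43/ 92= -0.47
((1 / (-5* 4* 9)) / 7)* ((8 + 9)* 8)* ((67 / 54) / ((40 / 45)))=-1139 / 7560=-0.15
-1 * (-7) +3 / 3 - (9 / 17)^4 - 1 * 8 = -6561 / 83521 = -0.08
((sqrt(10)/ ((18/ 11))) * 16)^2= 77440/ 81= 956.05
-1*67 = -67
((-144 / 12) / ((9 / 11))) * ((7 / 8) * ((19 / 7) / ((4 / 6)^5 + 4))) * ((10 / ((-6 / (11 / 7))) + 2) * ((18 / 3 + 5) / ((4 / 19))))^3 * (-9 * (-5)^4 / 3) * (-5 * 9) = 1061085163057115625 / 44079616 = 24072014671.30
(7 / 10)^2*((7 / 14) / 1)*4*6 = 147 / 25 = 5.88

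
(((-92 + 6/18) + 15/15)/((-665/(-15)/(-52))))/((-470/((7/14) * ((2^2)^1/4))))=-3536/31255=-0.11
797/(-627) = -797/627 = -1.27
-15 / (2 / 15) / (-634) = 225 / 1268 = 0.18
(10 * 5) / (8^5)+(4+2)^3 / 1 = 216.00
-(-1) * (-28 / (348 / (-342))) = 798 / 29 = 27.52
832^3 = 575930368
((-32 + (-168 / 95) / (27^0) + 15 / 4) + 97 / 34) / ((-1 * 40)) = 175489 / 258400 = 0.68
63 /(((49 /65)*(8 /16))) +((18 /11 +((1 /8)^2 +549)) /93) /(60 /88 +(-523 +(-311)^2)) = 7369037225933 /44088240672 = 167.14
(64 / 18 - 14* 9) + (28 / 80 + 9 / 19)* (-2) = -212197 / 1710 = -124.09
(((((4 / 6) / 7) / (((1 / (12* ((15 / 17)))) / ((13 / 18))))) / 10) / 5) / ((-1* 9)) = -26 / 16065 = -0.00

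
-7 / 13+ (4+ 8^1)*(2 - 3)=-163 / 13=-12.54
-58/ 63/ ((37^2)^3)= -58/ 161640763767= -0.00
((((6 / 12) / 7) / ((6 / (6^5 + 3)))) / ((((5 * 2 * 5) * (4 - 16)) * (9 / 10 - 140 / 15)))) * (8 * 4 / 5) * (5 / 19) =5186 / 168245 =0.03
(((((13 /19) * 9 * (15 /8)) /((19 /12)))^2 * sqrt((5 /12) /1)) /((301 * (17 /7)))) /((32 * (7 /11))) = 101640825 * sqrt(15) /170714254592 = 0.00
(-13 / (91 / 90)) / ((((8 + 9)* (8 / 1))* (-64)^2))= -45 / 1949696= -0.00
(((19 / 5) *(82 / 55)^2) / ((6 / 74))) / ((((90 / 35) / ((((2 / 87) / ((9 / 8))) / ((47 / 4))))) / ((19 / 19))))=1058841728 / 15028608375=0.07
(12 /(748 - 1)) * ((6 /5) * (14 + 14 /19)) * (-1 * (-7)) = 3136 /1577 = 1.99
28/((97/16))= 4.62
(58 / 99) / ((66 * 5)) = 29 / 16335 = 0.00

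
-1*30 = -30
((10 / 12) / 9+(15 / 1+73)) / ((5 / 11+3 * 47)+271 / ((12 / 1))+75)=104654 / 283977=0.37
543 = 543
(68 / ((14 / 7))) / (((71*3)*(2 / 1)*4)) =0.02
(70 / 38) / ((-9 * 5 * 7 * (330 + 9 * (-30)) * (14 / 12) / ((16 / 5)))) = -8 / 29925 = -0.00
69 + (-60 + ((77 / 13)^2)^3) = 208465821370 / 4826809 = 43189.16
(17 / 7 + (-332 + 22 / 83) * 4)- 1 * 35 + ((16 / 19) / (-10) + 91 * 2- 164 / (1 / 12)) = -173621138 / 55195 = -3145.60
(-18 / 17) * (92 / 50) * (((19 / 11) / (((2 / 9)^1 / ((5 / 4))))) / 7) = -35397 / 13090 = -2.70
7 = 7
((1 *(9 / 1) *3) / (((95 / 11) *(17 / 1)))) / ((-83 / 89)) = -0.20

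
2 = 2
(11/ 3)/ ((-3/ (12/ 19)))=-44/ 57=-0.77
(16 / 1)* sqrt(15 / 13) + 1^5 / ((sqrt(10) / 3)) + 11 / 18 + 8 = 3* sqrt(10) / 10 + 155 / 18 + 16* sqrt(195) / 13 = 26.75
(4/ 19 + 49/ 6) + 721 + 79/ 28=1168589/ 1596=732.20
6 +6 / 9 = 20 / 3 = 6.67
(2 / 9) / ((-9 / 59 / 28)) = -3304 / 81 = -40.79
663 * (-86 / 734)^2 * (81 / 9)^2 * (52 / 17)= 303731532 / 134689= 2255.06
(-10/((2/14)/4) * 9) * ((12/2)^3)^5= -1184866161131520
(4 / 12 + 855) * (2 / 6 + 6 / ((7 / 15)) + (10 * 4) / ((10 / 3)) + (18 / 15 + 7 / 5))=7487588 / 315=23770.12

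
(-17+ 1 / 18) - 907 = -16631 / 18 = -923.94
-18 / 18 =-1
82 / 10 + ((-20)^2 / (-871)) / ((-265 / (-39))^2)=7706963 / 941015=8.19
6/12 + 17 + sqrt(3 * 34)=sqrt(102) + 35/2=27.60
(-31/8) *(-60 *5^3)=58125/2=29062.50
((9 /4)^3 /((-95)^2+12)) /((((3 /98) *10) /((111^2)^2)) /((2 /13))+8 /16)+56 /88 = 719876546968663 /1126770991381376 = 0.64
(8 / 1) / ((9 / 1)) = 8 / 9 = 0.89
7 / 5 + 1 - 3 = -3 / 5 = -0.60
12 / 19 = 0.63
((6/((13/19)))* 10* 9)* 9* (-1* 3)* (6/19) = -87480/13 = -6729.23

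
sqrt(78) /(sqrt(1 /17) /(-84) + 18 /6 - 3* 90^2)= -2914473744* sqrt(78) /70812968557967 + 84* sqrt(1326) /70812968557967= -0.00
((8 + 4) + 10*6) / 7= 10.29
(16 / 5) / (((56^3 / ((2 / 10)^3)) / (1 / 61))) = 1 / 418460000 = 0.00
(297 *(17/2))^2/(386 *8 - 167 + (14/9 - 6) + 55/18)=229431609/105106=2182.86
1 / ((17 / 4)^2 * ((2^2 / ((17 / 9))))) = 4 / 153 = 0.03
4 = 4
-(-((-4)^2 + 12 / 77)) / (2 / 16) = 9952 / 77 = 129.25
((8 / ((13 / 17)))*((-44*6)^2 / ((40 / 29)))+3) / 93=11453441 / 2015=5684.09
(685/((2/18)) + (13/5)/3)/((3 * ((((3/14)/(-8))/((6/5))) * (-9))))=20717312/2025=10230.77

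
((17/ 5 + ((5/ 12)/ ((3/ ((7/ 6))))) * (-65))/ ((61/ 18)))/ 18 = -7703/ 65880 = -0.12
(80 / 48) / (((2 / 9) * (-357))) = -5 / 238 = -0.02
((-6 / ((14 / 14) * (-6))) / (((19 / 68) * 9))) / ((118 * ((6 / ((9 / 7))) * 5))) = 17 / 117705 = 0.00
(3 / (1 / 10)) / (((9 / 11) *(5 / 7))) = 154 / 3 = 51.33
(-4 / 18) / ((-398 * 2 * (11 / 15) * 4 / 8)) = 5 / 6567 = 0.00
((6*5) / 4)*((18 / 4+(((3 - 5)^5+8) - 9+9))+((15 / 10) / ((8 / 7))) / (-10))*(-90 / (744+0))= 141345 / 7936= 17.81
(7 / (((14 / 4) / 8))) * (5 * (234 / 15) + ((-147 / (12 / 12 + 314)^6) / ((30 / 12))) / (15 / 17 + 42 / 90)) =118879720186499932 / 95256186046875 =1248.00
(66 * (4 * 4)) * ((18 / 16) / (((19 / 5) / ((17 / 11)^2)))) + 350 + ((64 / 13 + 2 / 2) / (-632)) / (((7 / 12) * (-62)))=1096.70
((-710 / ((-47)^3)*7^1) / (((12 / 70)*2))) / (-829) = -86975 / 516415602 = -0.00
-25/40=-5/8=-0.62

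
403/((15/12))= 1612/5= 322.40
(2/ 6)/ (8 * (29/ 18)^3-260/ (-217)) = 52731/ 5481953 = 0.01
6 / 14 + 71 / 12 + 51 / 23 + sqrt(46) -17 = -16301 / 1932 + sqrt(46) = -1.66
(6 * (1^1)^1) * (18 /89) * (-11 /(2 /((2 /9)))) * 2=-264 /89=-2.97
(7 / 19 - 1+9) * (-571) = -90789 / 19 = -4778.37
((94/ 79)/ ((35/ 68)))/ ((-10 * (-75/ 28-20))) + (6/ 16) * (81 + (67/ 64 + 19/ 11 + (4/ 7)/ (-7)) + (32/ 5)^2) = 16181789987767/ 346098368000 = 46.75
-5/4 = -1.25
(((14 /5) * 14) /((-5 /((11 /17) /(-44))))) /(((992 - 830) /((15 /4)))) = 49 /18360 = 0.00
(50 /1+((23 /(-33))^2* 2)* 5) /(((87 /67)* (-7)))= -138020 /22869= -6.04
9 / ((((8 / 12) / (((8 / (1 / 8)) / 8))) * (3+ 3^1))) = 18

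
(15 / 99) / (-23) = -5 / 759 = -0.01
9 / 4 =2.25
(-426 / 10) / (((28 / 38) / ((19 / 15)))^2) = -125.89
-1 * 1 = -1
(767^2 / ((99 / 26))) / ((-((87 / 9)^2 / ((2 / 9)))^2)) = -61182056 / 70020819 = -0.87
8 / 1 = 8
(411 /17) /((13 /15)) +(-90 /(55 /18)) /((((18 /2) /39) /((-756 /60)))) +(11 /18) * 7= 358901341 /218790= 1640.39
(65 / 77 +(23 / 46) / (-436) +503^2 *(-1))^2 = 288591454049780374249 / 4508316736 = 64013127503.95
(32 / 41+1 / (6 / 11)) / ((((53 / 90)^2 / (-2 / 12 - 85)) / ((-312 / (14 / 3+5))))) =69197473800 / 3339901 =20718.42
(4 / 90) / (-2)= -1 / 45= -0.02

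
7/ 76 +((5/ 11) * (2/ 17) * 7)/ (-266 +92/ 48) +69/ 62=1680420877/ 1396172668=1.20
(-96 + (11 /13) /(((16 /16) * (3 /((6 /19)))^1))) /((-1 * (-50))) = -2369 /1235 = -1.92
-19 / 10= -1.90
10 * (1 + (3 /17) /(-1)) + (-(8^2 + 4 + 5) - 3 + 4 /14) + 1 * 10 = -6840 /119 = -57.48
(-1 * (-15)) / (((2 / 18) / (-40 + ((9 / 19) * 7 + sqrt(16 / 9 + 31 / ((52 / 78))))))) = -94095 / 19 + 45 * sqrt(1738) / 2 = -4014.36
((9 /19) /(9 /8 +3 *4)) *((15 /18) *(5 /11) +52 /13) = 1156 /7315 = 0.16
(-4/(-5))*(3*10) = 24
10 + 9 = 19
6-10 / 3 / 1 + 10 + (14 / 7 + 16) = 92 / 3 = 30.67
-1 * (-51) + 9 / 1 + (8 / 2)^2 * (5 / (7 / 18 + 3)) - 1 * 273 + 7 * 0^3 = -11553 / 61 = -189.39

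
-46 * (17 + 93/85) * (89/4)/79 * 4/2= -3148286/6715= -468.84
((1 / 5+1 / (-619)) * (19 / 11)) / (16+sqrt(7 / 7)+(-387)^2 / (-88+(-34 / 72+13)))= -2881502 / 16544307025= -0.00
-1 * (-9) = 9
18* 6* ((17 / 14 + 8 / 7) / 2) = 127.29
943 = 943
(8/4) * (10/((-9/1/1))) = -20/9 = -2.22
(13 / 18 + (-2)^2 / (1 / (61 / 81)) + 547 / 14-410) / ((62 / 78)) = -2706587 / 5859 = -461.95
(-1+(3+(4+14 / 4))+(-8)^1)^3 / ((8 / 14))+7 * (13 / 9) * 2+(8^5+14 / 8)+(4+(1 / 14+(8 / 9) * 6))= 66135451 / 2016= 32805.28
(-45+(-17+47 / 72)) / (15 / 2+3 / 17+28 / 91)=-976157 / 127044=-7.68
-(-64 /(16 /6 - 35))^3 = -7077888 /912673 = -7.76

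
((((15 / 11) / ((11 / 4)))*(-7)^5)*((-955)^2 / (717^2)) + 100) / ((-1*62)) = 152247295600 / 642782613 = 236.86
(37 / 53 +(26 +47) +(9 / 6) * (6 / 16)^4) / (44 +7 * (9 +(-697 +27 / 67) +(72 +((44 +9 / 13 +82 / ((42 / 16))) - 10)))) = -83644301403 / 4315266580480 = -0.02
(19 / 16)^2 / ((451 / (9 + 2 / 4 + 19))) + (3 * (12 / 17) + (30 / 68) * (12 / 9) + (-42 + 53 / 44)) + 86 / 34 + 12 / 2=-115688719 / 3925504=-29.47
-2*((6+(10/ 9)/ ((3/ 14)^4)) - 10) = -762488/ 729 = -1045.94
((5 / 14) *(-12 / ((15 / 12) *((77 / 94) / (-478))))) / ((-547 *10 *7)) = -539184 / 10319155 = -0.05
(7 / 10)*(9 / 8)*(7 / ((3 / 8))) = 14.70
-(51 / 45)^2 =-289 / 225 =-1.28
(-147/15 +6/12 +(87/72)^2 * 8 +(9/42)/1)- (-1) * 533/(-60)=-15847/2520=-6.29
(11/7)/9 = 11/63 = 0.17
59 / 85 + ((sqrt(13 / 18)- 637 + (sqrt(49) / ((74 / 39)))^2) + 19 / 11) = -3179395941 / 5120060 + sqrt(26) / 6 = -620.12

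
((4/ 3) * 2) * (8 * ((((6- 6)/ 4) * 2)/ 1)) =0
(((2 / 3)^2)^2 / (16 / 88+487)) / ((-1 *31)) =-176 / 13456449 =-0.00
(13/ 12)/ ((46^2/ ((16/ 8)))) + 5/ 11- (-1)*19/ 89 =8315911/ 12429384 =0.67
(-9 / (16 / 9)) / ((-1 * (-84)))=-27 / 448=-0.06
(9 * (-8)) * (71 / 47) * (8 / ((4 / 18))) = -184032 / 47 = -3915.57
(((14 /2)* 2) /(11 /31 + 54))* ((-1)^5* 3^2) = -2.32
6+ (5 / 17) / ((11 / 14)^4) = 1685462 / 248897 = 6.77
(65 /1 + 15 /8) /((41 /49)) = 26215 /328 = 79.92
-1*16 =-16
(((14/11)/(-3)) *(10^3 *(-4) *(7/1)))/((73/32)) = 12544000/2409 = 5207.14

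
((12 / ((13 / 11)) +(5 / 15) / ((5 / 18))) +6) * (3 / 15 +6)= 34968 / 325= 107.59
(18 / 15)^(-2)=25 / 36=0.69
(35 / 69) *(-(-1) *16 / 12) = 140 / 207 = 0.68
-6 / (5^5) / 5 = -6 / 15625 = -0.00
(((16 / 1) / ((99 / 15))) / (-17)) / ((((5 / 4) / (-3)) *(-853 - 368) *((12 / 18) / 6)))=-192 / 76109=-0.00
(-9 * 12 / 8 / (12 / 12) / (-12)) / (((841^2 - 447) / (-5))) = -45 / 5654672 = -0.00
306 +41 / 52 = 15953 / 52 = 306.79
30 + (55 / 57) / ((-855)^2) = 250010561 / 8333685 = 30.00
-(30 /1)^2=-900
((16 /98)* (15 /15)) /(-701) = -8 /34349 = -0.00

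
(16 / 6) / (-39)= -8 / 117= -0.07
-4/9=-0.44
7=7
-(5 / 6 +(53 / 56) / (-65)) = -8941 / 10920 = -0.82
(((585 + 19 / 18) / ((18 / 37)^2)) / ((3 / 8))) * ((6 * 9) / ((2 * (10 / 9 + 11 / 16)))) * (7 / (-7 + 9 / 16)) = -99920128 / 927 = -107788.70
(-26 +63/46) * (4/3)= -2266/69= -32.84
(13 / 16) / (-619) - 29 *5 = -1436093 / 9904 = -145.00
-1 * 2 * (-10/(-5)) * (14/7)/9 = -8/9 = -0.89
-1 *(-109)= 109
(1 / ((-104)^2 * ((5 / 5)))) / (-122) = -1 / 1319552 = -0.00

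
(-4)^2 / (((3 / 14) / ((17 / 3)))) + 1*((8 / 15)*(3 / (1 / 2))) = 19184 / 45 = 426.31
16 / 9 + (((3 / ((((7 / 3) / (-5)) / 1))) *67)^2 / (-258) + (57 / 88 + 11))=-1177505969 / 1668744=-705.62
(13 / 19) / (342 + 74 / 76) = 26 / 13033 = 0.00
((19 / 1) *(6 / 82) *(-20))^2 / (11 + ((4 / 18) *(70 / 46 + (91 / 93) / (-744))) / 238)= 70.27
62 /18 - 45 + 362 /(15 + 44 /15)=-51736 /2421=-21.37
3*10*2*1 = 60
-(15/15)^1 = -1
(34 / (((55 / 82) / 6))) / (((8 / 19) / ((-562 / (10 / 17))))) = -690128.85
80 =80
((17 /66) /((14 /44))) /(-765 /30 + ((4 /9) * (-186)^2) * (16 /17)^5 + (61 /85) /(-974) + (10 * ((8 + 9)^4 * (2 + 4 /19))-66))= 0.00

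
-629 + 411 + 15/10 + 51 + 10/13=-4283/26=-164.73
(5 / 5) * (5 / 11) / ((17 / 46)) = 230 / 187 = 1.23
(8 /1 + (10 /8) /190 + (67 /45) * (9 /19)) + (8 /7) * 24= 192267 /5320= 36.14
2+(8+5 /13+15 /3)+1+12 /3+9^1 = 382 /13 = 29.38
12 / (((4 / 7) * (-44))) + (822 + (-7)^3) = 21055 / 44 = 478.52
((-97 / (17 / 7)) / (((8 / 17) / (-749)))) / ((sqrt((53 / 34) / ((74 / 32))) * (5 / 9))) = 4577139 * sqrt(66674) / 8480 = 139372.31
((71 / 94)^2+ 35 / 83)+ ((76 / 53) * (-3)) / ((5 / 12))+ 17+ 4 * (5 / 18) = 15355224803 / 1749130380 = 8.78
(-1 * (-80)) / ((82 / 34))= 1360 / 41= 33.17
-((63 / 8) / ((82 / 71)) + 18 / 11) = -61011 / 7216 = -8.45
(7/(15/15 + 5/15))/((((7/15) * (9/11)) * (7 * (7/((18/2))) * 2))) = 495/392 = 1.26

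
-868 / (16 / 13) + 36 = -2677 / 4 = -669.25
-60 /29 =-2.07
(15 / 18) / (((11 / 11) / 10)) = 25 / 3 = 8.33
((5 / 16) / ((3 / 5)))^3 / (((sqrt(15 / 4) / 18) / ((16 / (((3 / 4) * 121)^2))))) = 3125 * sqrt(15) / 4743684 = 0.00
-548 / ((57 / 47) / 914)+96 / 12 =-23540528 / 57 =-412991.72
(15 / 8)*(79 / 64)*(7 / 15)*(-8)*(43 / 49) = -3397 / 448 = -7.58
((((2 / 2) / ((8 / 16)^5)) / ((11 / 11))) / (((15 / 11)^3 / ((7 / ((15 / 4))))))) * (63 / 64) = 130438 / 5625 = 23.19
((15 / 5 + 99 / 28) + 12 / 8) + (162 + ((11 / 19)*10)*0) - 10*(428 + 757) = -327039 / 28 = -11679.96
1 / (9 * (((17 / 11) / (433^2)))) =2062379 / 153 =13479.60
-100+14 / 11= -1086 / 11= -98.73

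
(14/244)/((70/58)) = 29/610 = 0.05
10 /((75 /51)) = 34 /5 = 6.80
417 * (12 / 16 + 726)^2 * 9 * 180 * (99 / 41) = 141291597780135 / 164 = 861534132805.70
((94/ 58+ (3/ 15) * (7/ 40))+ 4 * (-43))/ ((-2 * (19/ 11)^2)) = 119547637/ 4187600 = 28.55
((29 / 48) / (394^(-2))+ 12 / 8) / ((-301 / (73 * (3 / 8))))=-8529.90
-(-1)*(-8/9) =-8/9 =-0.89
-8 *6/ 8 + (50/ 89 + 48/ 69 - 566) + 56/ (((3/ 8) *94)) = -164273182/ 288627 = -569.15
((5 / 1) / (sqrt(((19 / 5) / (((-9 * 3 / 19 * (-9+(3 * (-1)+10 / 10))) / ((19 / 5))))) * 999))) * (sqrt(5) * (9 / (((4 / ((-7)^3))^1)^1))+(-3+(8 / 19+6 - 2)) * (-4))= -77175 * sqrt(38665) / 53428 - 2700 * sqrt(7733) / 253783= -284.97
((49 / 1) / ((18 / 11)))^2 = 290521 / 324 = 896.67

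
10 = 10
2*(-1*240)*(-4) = 1920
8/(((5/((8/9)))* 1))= 64/45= 1.42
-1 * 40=-40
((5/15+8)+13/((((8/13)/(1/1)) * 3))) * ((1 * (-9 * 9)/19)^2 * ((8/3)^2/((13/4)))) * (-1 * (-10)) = 28693440/4693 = 6114.09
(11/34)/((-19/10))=-55/323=-0.17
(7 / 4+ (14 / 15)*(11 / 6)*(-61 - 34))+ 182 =763 / 36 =21.19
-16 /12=-4 /3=-1.33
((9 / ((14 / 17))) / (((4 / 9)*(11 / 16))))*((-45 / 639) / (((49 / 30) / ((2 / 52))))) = -206550 / 3482479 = -0.06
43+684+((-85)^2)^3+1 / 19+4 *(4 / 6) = 21497522432219 / 57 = 377149516354.72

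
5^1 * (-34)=-170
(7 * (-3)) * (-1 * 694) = 14574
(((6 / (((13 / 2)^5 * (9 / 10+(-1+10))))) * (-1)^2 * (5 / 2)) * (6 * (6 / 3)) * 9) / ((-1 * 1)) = -57600 / 4084223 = -0.01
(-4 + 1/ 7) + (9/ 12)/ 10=-1059/ 280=-3.78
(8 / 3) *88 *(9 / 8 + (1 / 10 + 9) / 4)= 11968 / 15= 797.87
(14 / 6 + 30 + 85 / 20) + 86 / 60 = 2281 / 60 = 38.02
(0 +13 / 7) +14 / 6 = 88 / 21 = 4.19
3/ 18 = 1/ 6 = 0.17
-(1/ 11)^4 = -0.00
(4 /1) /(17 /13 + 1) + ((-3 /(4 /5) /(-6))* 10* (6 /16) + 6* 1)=4837 /480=10.08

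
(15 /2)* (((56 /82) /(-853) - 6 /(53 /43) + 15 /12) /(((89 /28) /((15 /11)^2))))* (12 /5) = -38.11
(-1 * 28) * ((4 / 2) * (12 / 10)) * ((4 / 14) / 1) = -96 / 5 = -19.20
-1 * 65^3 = -274625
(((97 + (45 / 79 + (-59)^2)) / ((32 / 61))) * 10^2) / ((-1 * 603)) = -431128175 / 381096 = -1131.28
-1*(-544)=544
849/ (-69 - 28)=-849/ 97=-8.75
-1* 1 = -1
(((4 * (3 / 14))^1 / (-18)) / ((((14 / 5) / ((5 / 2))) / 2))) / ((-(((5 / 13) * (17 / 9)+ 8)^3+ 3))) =533871 / 4191017432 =0.00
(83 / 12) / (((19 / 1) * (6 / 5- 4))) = -415 / 3192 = -0.13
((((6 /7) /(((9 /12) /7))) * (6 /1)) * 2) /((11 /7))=672 /11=61.09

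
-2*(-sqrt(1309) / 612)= sqrt(1309) / 306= 0.12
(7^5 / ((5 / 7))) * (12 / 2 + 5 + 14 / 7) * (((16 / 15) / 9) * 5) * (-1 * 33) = -269180912 / 45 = -5981798.04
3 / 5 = 0.60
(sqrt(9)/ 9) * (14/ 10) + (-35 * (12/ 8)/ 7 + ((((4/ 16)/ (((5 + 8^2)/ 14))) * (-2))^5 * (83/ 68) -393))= -212725996127527/ 531770658660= -400.03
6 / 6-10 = -9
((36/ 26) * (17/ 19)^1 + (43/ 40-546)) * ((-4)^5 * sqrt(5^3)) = 687567232 * sqrt(5)/ 247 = 6224482.06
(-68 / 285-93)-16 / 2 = -28853 / 285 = -101.24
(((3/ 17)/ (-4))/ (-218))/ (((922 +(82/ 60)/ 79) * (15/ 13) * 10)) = 3081/ 161965615720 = 0.00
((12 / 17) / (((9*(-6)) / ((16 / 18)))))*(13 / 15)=-208 / 20655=-0.01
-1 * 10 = -10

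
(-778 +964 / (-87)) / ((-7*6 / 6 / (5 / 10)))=34325 / 609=56.36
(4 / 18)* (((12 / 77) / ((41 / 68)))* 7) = 544 / 1353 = 0.40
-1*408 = -408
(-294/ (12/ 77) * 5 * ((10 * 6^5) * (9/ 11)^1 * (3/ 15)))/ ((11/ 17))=-2040383520/ 11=-185489410.91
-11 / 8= -1.38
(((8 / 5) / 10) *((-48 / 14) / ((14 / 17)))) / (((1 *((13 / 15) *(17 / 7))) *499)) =-144 / 227045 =-0.00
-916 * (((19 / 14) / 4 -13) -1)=175185 / 14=12513.21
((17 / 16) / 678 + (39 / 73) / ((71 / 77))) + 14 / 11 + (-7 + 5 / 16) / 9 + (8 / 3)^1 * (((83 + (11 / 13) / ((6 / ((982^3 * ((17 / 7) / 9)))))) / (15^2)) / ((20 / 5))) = 36507652105896938899 / 341909560792800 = 106775.76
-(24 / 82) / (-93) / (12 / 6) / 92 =1 / 58466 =0.00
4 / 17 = 0.24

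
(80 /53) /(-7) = -80 /371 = -0.22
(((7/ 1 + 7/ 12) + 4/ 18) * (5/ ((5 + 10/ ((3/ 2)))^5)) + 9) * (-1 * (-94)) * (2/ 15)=5924586363/ 52521875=112.80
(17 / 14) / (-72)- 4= -4049 / 1008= -4.02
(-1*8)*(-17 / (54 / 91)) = 229.19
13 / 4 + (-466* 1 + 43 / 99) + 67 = -156545 / 396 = -395.32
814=814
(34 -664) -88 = -718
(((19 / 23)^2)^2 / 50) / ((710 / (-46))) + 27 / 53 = 5824127737 / 11446105250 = 0.51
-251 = -251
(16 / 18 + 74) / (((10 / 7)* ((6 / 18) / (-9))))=-7077 / 5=-1415.40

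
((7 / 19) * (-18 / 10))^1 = -63 / 95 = -0.66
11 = 11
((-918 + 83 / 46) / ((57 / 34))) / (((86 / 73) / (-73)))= 3818041985 / 112746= 33864.10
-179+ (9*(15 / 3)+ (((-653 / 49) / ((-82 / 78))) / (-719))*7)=-27676769 / 206353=-134.12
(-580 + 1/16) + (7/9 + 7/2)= -82895/144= -575.66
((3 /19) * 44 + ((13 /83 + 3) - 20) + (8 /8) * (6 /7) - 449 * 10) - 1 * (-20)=-49444110 /11039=-4479.04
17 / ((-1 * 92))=-17 / 92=-0.18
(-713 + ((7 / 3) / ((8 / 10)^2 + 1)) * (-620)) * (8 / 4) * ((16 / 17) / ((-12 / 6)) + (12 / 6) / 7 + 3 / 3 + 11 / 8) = -136358305 / 19516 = -6987.00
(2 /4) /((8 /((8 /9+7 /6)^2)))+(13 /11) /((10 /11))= 40541 /25920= 1.56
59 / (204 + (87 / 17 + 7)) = 1003 / 3674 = 0.27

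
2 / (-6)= -1 / 3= -0.33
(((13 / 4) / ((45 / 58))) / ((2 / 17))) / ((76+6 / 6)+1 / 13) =83317 / 180360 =0.46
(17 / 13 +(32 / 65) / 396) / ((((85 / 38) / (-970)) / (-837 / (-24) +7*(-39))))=135163.57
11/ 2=5.50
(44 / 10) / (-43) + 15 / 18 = 943 / 1290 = 0.73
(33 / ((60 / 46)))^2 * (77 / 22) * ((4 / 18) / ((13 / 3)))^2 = 448063 / 76050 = 5.89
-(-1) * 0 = 0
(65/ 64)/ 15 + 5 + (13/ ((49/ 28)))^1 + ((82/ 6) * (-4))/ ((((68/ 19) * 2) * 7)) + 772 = 17899243/ 22848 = 783.41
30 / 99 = 10 / 33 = 0.30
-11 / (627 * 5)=-0.00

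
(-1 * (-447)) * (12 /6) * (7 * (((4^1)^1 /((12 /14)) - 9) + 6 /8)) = -44849 /2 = -22424.50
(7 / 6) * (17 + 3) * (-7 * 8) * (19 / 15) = -14896 / 9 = -1655.11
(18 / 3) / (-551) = -6 / 551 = -0.01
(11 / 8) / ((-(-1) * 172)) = 11 / 1376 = 0.01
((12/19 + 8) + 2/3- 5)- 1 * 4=17/57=0.30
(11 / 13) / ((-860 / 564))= -1551 / 2795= -0.55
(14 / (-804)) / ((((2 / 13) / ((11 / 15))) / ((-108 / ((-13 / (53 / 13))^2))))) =648879 / 735995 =0.88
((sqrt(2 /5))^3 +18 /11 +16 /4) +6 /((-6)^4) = 2*sqrt(10) /25 +13403 /2376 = 5.89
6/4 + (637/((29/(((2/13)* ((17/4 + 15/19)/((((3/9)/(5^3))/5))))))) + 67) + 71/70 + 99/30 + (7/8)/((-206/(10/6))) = 3051418381009/95345040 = 32003.96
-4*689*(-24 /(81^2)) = 22048 /2187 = 10.08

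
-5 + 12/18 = -13/3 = -4.33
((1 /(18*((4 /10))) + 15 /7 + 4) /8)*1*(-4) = -3.14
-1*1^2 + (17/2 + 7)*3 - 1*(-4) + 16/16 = 101/2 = 50.50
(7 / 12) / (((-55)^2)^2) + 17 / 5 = 3.40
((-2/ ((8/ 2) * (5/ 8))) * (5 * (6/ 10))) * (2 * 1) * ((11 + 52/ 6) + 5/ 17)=-8144/ 85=-95.81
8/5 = 1.60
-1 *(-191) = 191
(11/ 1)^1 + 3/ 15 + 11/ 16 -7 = 391/ 80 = 4.89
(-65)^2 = 4225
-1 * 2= -2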